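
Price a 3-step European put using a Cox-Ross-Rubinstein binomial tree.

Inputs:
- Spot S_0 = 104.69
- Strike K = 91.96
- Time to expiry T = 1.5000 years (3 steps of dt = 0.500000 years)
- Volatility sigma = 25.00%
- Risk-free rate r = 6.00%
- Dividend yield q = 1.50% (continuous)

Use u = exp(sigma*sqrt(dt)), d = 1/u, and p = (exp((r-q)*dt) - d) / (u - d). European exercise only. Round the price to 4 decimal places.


dt = T/N = 0.500000
u = exp(sigma*sqrt(dt)) = 1.193365; d = 1/u = 0.837967
p = (exp((r-q)*dt) - d) / (u - d) = 0.519948
Discount per step: exp(-r*dt) = 0.970446
Stock lattice S(k, i) with i counting down-moves:
  k=0: S(0,0) = 104.6900
  k=1: S(1,0) = 124.9333; S(1,1) = 87.7268
  k=2: S(2,0) = 149.0910; S(2,1) = 104.6900; S(2,2) = 73.5121
  k=3: S(3,0) = 177.9199; S(3,1) = 124.9333; S(3,2) = 87.7268; S(3,3) = 61.6007
Terminal payoffs V(N, i) = max(K - S_T, 0):
  V(3,0) = 0.000000; V(3,1) = 0.000000; V(3,2) = 4.233247; V(3,3) = 30.359283
Backward induction: V(k, i) = exp(-r*dt) * [p * V(k+1, i) + (1-p) * V(k+1, i+1)].
  V(2,0) = exp(-r*dt) * [p*0.000000 + (1-p)*0.000000] = 0.000000
  V(2,1) = exp(-r*dt) * [p*0.000000 + (1-p)*4.233247] = 1.972121
  V(2,2) = exp(-r*dt) * [p*4.233247 + (1-p)*30.359283] = 16.279336
  V(1,0) = exp(-r*dt) * [p*0.000000 + (1-p)*1.972121] = 0.918742
  V(1,1) = exp(-r*dt) * [p*1.972121 + (1-p)*16.279336] = 8.579063
  V(0,0) = exp(-r*dt) * [p*0.918742 + (1-p)*8.579063] = 4.460263

Answer: Price = V(0,0) = 4.4603


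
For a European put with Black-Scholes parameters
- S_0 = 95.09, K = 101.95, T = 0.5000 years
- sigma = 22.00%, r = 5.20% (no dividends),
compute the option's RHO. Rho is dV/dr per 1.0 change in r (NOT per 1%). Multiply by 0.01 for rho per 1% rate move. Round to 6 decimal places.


Answer: Rho = -31.786180

Derivation:
d1 = -0.2028669136; d2 = -0.3584304055
phi(d1) = 0.3908169350; exp(-qT) = 1.0000000000; exp(-rT) = 0.9743350896
N(-d2) = 0.6399893796
Rho = -K*T*exp(-rT)*N(-d2) = -101.9500 * 0.5000 * 0.9743350896 * 0.6399893796 = -31.786180


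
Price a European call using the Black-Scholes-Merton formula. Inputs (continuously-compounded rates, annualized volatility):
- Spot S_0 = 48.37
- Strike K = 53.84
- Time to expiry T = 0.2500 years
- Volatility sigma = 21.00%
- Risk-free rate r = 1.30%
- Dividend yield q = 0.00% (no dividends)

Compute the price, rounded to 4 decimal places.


Answer: Price = 0.4544

Derivation:
d1 = (ln(S/K) + (r - q + 0.5*sigma^2) * T) / (sigma * sqrt(T)) = -0.93689903
d2 = d1 - sigma * sqrt(T) = -1.04189903
exp(-rT) = 0.99675528; exp(-qT) = 1.00000000
C = S_0 * exp(-qT) * N(d1) - K * exp(-rT) * N(d2)
N(d1) = 0.17440525; N(d2) = 0.14872925
C = 48.3700 * 1.00000000 * 0.17440525 - 53.8400 * 0.99675528 * 0.14872925 = 0.4544


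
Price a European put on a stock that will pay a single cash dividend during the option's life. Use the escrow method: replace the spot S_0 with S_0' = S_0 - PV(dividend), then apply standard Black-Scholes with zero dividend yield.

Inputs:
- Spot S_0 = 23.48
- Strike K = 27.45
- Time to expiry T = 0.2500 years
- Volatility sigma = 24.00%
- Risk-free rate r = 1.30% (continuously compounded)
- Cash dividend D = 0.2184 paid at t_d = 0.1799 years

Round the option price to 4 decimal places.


PV(D) = D * exp(-r * t_d) = 0.2184 * 0.99766403 = 0.21788982
S_0' = S_0 - PV(D) = 23.4800 - 0.21788982 = 23.26211018
d1 = (ln(S_0'/K) + (r + sigma^2/2)*T) / (sigma*sqrt(T)) = -1.29241920
d2 = d1 - sigma*sqrt(T) = -1.41241920
exp(-rT) = 0.99675528
N(-d1) = 0.90189399; N(-d2) = 0.92108672
P = K * exp(-rT) * N(-d2) - S_0' * N(-d1) = 27.4500 * 0.99675528 * 0.92108672 - 23.26211018 * 0.90189399 = 4.2218

Answer: Price = 4.2218


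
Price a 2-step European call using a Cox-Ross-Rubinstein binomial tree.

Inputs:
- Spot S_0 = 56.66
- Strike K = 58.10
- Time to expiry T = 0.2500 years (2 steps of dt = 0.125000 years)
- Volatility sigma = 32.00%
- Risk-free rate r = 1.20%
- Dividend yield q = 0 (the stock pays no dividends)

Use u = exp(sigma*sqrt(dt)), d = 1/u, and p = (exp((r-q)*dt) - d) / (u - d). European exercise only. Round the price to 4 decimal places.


Answer: Price = V(0,0) = 2.9539

Derivation:
dt = T/N = 0.125000
u = exp(sigma*sqrt(dt)) = 1.119785; d = 1/u = 0.893028
p = (exp((r-q)*dt) - d) / (u - d) = 0.478366
Discount per step: exp(-r*dt) = 0.998501
Stock lattice S(k, i) with i counting down-moves:
  k=0: S(0,0) = 56.6600
  k=1: S(1,0) = 63.4470; S(1,1) = 50.5990
  k=2: S(2,0) = 71.0471; S(2,1) = 56.6600; S(2,2) = 45.1863
Terminal payoffs V(N, i) = max(S_T - K, 0):
  V(2,0) = 12.947073; V(2,1) = 0.000000; V(2,2) = 0.000000
Backward induction: V(k, i) = exp(-r*dt) * [p * V(k+1, i) + (1-p) * V(k+1, i+1)].
  V(1,0) = exp(-r*dt) * [p*12.947073 + (1-p)*0.000000] = 6.184154
  V(1,1) = exp(-r*dt) * [p*0.000000 + (1-p)*0.000000] = 0.000000
  V(0,0) = exp(-r*dt) * [p*6.184154 + (1-p)*0.000000] = 2.953854


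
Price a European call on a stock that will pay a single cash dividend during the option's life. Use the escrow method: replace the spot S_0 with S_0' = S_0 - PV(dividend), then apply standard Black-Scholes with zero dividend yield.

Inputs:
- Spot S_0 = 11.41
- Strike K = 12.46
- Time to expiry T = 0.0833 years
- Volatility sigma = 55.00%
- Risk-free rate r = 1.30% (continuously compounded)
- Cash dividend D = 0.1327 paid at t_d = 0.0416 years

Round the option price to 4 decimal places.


Answer: Price = 0.3058

Derivation:
PV(D) = D * exp(-r * t_d) = 0.1327 * 0.99945935 = 0.13262826
S_0' = S_0 - PV(D) = 11.4100 - 0.13262826 = 11.27737174
d1 = (ln(S_0'/K) + (r + sigma^2/2)*T) / (sigma*sqrt(T)) = -0.54204048
d2 = d1 - sigma*sqrt(T) = -0.70078005
exp(-rT) = 0.99891769
N(d1) = 0.29389531; N(d2) = 0.24172015
C = S_0' * N(d1) - K * exp(-rT) * N(d2) = 11.27737174 * 0.29389531 - 12.4600 * 0.99891769 * 0.24172015 = 0.3058


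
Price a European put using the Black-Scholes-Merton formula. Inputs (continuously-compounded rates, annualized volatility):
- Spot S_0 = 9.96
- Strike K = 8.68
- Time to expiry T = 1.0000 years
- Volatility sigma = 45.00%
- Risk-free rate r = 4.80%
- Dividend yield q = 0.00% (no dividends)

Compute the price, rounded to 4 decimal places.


d1 = (ln(S/K) + (r - q + 0.5*sigma^2) * T) / (sigma * sqrt(T)) = 0.63734565
d2 = d1 - sigma * sqrt(T) = 0.18734565
exp(-rT) = 0.95313379; exp(-qT) = 1.00000000
P = K * exp(-rT) * N(-d2) - S_0 * exp(-qT) * N(-d1)
N(-d1) = 0.26194986; N(-d2) = 0.42569482
P = 8.6800 * 0.95313379 * 0.42569482 - 9.9600 * 1.00000000 * 0.26194986 = 0.9128

Answer: Price = 0.9128


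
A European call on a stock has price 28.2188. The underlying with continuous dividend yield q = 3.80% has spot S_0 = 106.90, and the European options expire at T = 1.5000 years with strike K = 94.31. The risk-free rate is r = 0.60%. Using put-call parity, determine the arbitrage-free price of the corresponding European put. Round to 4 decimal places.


Put-call parity: C - P = S_0 * exp(-qT) - K * exp(-rT).
S_0 * exp(-qT) = 106.9000 * 0.94459407 = 100.97710602
K * exp(-rT) = 94.3100 * 0.99104038 = 93.46501812
P = C - S*exp(-qT) + K*exp(-rT)
P = 28.2188 - 100.97710602 + 93.46501812 = 20.7067

Answer: Put price = 20.7067


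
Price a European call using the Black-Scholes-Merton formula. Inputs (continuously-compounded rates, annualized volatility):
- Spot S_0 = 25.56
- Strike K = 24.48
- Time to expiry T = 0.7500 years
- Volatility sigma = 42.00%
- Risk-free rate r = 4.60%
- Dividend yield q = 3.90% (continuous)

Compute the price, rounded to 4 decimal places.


Answer: Price = 4.1149

Derivation:
d1 = (ln(S/K) + (r - q + 0.5*sigma^2) * T) / (sigma * sqrt(T)) = 0.31499178
d2 = d1 - sigma * sqrt(T) = -0.04873889
exp(-rT) = 0.96608834; exp(-qT) = 0.97117364
C = S_0 * exp(-qT) * N(d1) - K * exp(-rT) * N(d2)
N(d1) = 0.62361605; N(d2) = 0.48056369
C = 25.5600 * 0.97117364 * 0.62361605 - 24.4800 * 0.96608834 * 0.48056369 = 4.1149


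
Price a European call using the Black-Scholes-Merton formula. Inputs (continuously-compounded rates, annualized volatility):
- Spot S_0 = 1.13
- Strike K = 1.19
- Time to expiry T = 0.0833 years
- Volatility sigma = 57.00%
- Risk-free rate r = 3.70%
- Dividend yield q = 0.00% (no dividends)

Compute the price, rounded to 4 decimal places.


d1 = (ln(S/K) + (r - q + 0.5*sigma^2) * T) / (sigma * sqrt(T)) = -0.21348903
d2 = d1 - sigma * sqrt(T) = -0.37800095
exp(-rT) = 0.99692264; exp(-qT) = 1.00000000
C = S_0 * exp(-qT) * N(d1) - K * exp(-rT) * N(d2)
N(d1) = 0.41547277; N(d2) = 0.35271495
C = 1.1300 * 1.00000000 * 0.41547277 - 1.1900 * 0.99692264 * 0.35271495 = 0.0510

Answer: Price = 0.0510


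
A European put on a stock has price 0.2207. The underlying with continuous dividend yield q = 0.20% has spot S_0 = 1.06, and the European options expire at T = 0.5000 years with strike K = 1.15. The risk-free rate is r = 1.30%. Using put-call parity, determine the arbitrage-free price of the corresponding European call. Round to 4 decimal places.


Answer: Call price = 0.1371

Derivation:
Put-call parity: C - P = S_0 * exp(-qT) - K * exp(-rT).
S_0 * exp(-qT) = 1.0600 * 0.99900050 = 1.05894053
K * exp(-rT) = 1.1500 * 0.99352108 = 1.14254924
C = P + S*exp(-qT) - K*exp(-rT)
C = 0.2207 + 1.05894053 - 1.14254924 = 0.1371


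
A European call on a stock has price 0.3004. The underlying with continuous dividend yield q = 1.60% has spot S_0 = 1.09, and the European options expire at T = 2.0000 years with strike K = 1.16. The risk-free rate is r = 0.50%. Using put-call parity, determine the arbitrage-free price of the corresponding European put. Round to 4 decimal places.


Answer: Put price = 0.3932

Derivation:
Put-call parity: C - P = S_0 * exp(-qT) - K * exp(-rT).
S_0 * exp(-qT) = 1.0900 * 0.96850658 = 1.05567217
K * exp(-rT) = 1.1600 * 0.99004983 = 1.14845781
P = C - S*exp(-qT) + K*exp(-rT)
P = 0.3004 - 1.05567217 + 1.14845781 = 0.3932


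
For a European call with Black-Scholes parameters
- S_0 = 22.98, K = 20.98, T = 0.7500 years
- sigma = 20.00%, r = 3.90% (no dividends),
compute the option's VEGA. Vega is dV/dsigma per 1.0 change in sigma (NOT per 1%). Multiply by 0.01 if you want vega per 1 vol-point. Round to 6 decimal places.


Answer: Vega = 5.851641

Derivation:
d1 = 0.7811818733; d2 = 0.6079767926
phi(d1) = 0.2940336411; exp(-qT) = 1.0000000000; exp(-rT) = 0.9711736407
Vega = S * exp(-qT) * phi(d1) * sqrt(T) = 22.9800 * 1.0000000000 * 0.2940336411 * 0.8660254038 = 5.851641


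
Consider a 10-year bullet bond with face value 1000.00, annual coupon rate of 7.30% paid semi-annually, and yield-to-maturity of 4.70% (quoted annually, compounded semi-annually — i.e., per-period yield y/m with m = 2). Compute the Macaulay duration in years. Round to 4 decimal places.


Answer: Macaulay duration = 7.5418 years

Derivation:
Coupon per period c = face * coupon_rate / m = 36.500000
Periods per year m = 2; per-period yield y/m = 0.023500
Number of cashflows N = 20
Cashflows (t years, CF_t, discount factor 1/(1+y/m)^(m*t), PV):
  t = 0.5000: CF_t = 36.500000, DF = 0.977040, PV = 35.661944
  t = 1.0000: CF_t = 36.500000, DF = 0.954606, PV = 34.843131
  t = 1.5000: CF_t = 36.500000, DF = 0.932688, PV = 34.043117
  t = 2.0000: CF_t = 36.500000, DF = 0.911273, PV = 33.261473
  t = 2.5000: CF_t = 36.500000, DF = 0.890350, PV = 32.497775
  t = 3.0000: CF_t = 36.500000, DF = 0.869907, PV = 31.751612
  t = 3.5000: CF_t = 36.500000, DF = 0.849934, PV = 31.022582
  t = 4.0000: CF_t = 36.500000, DF = 0.830419, PV = 30.310290
  t = 4.5000: CF_t = 36.500000, DF = 0.811352, PV = 29.614352
  t = 5.0000: CF_t = 36.500000, DF = 0.792723, PV = 28.934394
  t = 5.5000: CF_t = 36.500000, DF = 0.774522, PV = 28.270048
  t = 6.0000: CF_t = 36.500000, DF = 0.756739, PV = 27.620956
  t = 6.5000: CF_t = 36.500000, DF = 0.739363, PV = 26.986767
  t = 7.0000: CF_t = 36.500000, DF = 0.722387, PV = 26.367139
  t = 7.5000: CF_t = 36.500000, DF = 0.705801, PV = 25.761738
  t = 8.0000: CF_t = 36.500000, DF = 0.689596, PV = 25.170237
  t = 8.5000: CF_t = 36.500000, DF = 0.673762, PV = 24.592318
  t = 9.0000: CF_t = 36.500000, DF = 0.658292, PV = 24.027668
  t = 9.5000: CF_t = 36.500000, DF = 0.643178, PV = 23.475982
  t = 10.0000: CF_t = 1036.500000, DF = 0.628410, PV = 651.346924
Price P = sum_t PV_t = 1205.560447
Macaulay numerator sum_t t * PV_t:
  t * PV_t at t = 0.5000: 17.830972
  t * PV_t at t = 1.0000: 34.843131
  t * PV_t at t = 1.5000: 51.064676
  t * PV_t at t = 2.0000: 66.522946
  t * PV_t at t = 2.5000: 81.244438
  t * PV_t at t = 3.0000: 95.254837
  t * PV_t at t = 3.5000: 108.579036
  t * PV_t at t = 4.0000: 121.241159
  t * PV_t at t = 4.5000: 133.264586
  t * PV_t at t = 5.0000: 144.671971
  t * PV_t at t = 5.5000: 155.485265
  t * PV_t at t = 6.0000: 165.725734
  t * PV_t at t = 6.5000: 175.413983
  t * PV_t at t = 7.0000: 184.569972
  t * PV_t at t = 7.5000: 193.213035
  t * PV_t at t = 8.0000: 201.361900
  t * PV_t at t = 8.5000: 209.034703
  t * PV_t at t = 9.0000: 216.249010
  t * PV_t at t = 9.5000: 223.021831
  t * PV_t at t = 10.0000: 6513.469239
Macaulay duration D = (sum_t t * PV_t) / P = 9092.062423 / 1205.560447 = 7.541772


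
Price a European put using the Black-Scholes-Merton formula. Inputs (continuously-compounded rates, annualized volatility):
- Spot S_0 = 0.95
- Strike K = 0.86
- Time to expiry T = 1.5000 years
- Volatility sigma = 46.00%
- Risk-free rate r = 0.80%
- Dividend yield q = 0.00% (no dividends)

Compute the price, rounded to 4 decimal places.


Answer: Price = 0.1533

Derivation:
d1 = (ln(S/K) + (r - q + 0.5*sigma^2) * T) / (sigma * sqrt(T)) = 0.47965552
d2 = d1 - sigma * sqrt(T) = -0.08372712
exp(-rT) = 0.98807171; exp(-qT) = 1.00000000
P = K * exp(-rT) * N(-d2) - S_0 * exp(-qT) * N(-d1)
N(-d1) = 0.31573618; N(-d2) = 0.53336330
P = 0.8600 * 0.98807171 * 0.53336330 - 0.9500 * 1.00000000 * 0.31573618 = 0.1533


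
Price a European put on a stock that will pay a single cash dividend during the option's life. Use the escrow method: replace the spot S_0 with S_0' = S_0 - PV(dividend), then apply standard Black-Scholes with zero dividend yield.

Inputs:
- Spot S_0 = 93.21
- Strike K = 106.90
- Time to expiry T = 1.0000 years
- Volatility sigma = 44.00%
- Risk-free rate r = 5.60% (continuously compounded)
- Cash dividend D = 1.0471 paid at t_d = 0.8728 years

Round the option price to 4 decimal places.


PV(D) = D * exp(-r * t_d) = 1.0471 * 0.95229845 = 0.99715170
S_0' = S_0 - PV(D) = 93.2100 - 0.99715170 = 92.21284830
d1 = (ln(S_0'/K) + (r + sigma^2/2)*T) / (sigma*sqrt(T)) = 0.01137649
d2 = d1 - sigma*sqrt(T) = -0.42862351
exp(-rT) = 0.94553914
N(-d1) = 0.49546154; N(-d2) = 0.66590138
P = K * exp(-rT) * N(-d2) - S_0' * N(-d1) = 106.9000 * 0.94553914 * 0.66590138 - 92.21284830 * 0.49546154 = 21.6201

Answer: Price = 21.6201


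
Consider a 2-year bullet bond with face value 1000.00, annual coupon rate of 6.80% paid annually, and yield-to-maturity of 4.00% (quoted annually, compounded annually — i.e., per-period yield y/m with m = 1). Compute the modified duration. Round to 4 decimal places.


Coupon per period c = face * coupon_rate / m = 68.000000
Periods per year m = 1; per-period yield y/m = 0.040000
Number of cashflows N = 2
Cashflows (t years, CF_t, discount factor 1/(1+y/m)^(m*t), PV):
  t = 1.0000: CF_t = 68.000000, DF = 0.961538, PV = 65.384615
  t = 2.0000: CF_t = 1068.000000, DF = 0.924556, PV = 987.426036
Price P = sum_t PV_t = 1052.810651
First compute Macaulay numerator sum_t t * PV_t:
  t * PV_t at t = 1.0000: 65.384615
  t * PV_t at t = 2.0000: 1974.852071
Macaulay duration D = 2040.236686 / 1052.810651 = 1.937895
Modified duration = D / (1 + y/m) = 1.937895 / (1 + 0.040000) = 1.863361

Answer: Modified duration = 1.8634


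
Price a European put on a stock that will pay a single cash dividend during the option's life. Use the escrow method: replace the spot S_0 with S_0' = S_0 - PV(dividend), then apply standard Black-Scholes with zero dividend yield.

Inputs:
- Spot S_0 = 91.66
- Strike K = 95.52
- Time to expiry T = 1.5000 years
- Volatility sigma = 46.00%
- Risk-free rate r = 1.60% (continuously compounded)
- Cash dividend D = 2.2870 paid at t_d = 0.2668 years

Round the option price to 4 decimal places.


PV(D) = D * exp(-r * t_d) = 2.2870 * 0.99574030 = 2.27725806
S_0' = S_0 - PV(D) = 91.6600 - 2.27725806 = 89.38274194
d1 = (ln(S_0'/K) + (r + sigma^2/2)*T) / (sigma*sqrt(T)) = 0.20641738
d2 = d1 - sigma*sqrt(T) = -0.35696526
exp(-rT) = 0.97628571
N(-d1) = 0.41823245; N(-d2) = 0.63944109
P = K * exp(-rT) * N(-d2) - S_0' * N(-d1) = 95.5200 * 0.97628571 * 0.63944109 - 89.38274194 * 0.41823245 = 22.2482

Answer: Price = 22.2482


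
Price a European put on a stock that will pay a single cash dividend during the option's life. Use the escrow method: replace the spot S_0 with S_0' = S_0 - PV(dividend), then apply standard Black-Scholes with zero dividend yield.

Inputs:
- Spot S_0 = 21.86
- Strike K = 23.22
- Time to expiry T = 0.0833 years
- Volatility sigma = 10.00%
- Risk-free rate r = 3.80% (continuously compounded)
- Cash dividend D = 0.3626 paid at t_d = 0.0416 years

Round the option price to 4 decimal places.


PV(D) = D * exp(-r * t_d) = 0.3626 * 0.99842045 = 0.36202725
S_0' = S_0 - PV(D) = 21.8600 - 0.36202725 = 21.49797275
d1 = (ln(S_0'/K) + (r + sigma^2/2)*T) / (sigma*sqrt(T)) = -2.54570369
d2 = d1 - sigma*sqrt(T) = -2.57456543
exp(-rT) = 0.99683960
N(-d1) = 0.99454711; N(-d2) = 0.99498169
P = K * exp(-rT) * N(-d2) - S_0' * N(-d1) = 23.2200 * 0.99683960 * 0.99498169 - 21.49797275 * 0.99454711 = 1.6497

Answer: Price = 1.6497


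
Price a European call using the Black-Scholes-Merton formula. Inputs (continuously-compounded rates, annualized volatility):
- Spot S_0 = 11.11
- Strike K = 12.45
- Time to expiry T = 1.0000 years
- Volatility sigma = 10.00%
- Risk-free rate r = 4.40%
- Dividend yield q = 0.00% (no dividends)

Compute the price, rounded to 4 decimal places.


d1 = (ln(S/K) + (r - q + 0.5*sigma^2) * T) / (sigma * sqrt(T)) = -0.64875019
d2 = d1 - sigma * sqrt(T) = -0.74875019
exp(-rT) = 0.95695396; exp(-qT) = 1.00000000
C = S_0 * exp(-qT) * N(d1) - K * exp(-rT) * N(d2)
N(d1) = 0.25824993; N(d2) = 0.22700389
C = 11.1100 * 1.00000000 * 0.25824993 - 12.4500 * 0.95695396 * 0.22700389 = 0.1646

Answer: Price = 0.1646


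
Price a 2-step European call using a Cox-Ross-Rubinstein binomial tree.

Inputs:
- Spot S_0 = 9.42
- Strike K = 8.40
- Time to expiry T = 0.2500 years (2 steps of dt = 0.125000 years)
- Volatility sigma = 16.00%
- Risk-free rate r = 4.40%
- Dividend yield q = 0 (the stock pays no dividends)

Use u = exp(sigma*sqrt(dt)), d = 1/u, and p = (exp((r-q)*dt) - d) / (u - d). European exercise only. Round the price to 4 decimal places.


Answer: Price = V(0,0) = 1.1119

Derivation:
dt = T/N = 0.125000
u = exp(sigma*sqrt(dt)) = 1.058199; d = 1/u = 0.945002
p = (exp((r-q)*dt) - d) / (u - d) = 0.534583
Discount per step: exp(-r*dt) = 0.994515
Stock lattice S(k, i) with i counting down-moves:
  k=0: S(0,0) = 9.4200
  k=1: S(1,0) = 9.9682; S(1,1) = 8.9019
  k=2: S(2,0) = 10.5484; S(2,1) = 9.4200; S(2,2) = 8.4123
Terminal payoffs V(N, i) = max(S_T - K, 0):
  V(2,0) = 2.148379; V(2,1) = 1.020000; V(2,2) = 0.012326
Backward induction: V(k, i) = exp(-r*dt) * [p * V(k+1, i) + (1-p) * V(k+1, i+1)].
  V(1,0) = exp(-r*dt) * [p*2.148379 + (1-p)*1.020000] = 1.614309
  V(1,1) = exp(-r*dt) * [p*1.020000 + (1-p)*0.012326] = 0.547989
  V(0,0) = exp(-r*dt) * [p*1.614309 + (1-p)*0.547989] = 1.111894


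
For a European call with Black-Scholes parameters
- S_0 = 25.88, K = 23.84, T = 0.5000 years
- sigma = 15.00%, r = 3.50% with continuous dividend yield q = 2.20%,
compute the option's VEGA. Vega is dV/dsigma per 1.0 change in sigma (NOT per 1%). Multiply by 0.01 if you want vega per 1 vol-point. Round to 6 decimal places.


d1 = 0.8884148754; d2 = 0.7823488582
phi(d1) = 0.2688560887; exp(-qT) = 0.9890602788; exp(-rT) = 0.9826522357
Vega = S * exp(-qT) * phi(d1) * sqrt(T) = 25.8800 * 0.9890602788 * 0.2688560887 * 0.7071067812 = 4.866222

Answer: Vega = 4.866222


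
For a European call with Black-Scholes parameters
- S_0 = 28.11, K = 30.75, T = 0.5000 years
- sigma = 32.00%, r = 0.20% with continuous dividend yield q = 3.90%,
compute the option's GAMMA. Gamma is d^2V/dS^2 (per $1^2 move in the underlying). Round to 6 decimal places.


d1 = -0.3653294114; d2 = -0.5916035814
phi(d1) = 0.3731886129; exp(-qT) = 0.9806888952; exp(-rT) = 0.9990004998
Gamma = exp(-qT) * phi(d1) / (S * sigma * sqrt(T)) = 0.9806888952 * 0.3731886129 / (28.1100 * 0.3200 * 0.7071067812) = 0.057539

Answer: Gamma = 0.057539


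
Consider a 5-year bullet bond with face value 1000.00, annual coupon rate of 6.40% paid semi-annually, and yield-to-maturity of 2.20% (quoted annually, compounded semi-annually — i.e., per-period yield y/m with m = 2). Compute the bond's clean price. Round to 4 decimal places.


Coupon per period c = face * coupon_rate / m = 32.000000
Periods per year m = 2; per-period yield y/m = 0.011000
Number of cashflows N = 10
Cashflows (t years, CF_t, discount factor 1/(1+y/m)^(m*t), PV):
  t = 0.5000: CF_t = 32.000000, DF = 0.989120, PV = 31.651830
  t = 1.0000: CF_t = 32.000000, DF = 0.978358, PV = 31.307448
  t = 1.5000: CF_t = 32.000000, DF = 0.967713, PV = 30.966813
  t = 2.0000: CF_t = 32.000000, DF = 0.957184, PV = 30.629884
  t = 2.5000: CF_t = 32.000000, DF = 0.946769, PV = 30.296621
  t = 3.0000: CF_t = 32.000000, DF = 0.936468, PV = 29.966985
  t = 3.5000: CF_t = 32.000000, DF = 0.926279, PV = 29.640934
  t = 4.0000: CF_t = 32.000000, DF = 0.916201, PV = 29.318432
  t = 4.5000: CF_t = 32.000000, DF = 0.906232, PV = 28.999438
  t = 5.0000: CF_t = 1032.000000, DF = 0.896372, PV = 925.056249
Price P = sum_t PV_t = 1197.834634

Answer: Price = 1197.8346


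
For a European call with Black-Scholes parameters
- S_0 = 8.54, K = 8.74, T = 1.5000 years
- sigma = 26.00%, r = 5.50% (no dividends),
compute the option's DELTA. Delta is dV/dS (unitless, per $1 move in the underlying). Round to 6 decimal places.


d1 = 0.3456004490; d2 = 0.0271667824
phi(d1) = 0.3758149660; exp(-qT) = 1.0000000000; exp(-rT) = 0.9208114379
N(d1) = 0.6351784957
Delta = exp(-qT) * N(d1) = 1.0000000000 * 0.6351784957 = 0.635178

Answer: Delta = 0.635178


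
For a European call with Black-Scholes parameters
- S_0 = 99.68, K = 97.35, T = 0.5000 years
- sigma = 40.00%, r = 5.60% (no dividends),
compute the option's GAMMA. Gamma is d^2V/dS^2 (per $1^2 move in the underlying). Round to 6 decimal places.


Answer: Gamma = 0.013426

Derivation:
d1 = 0.3240398963; d2 = 0.0411971838
phi(d1) = 0.3785377556; exp(-qT) = 1.0000000000; exp(-rT) = 0.9723883668
Gamma = exp(-qT) * phi(d1) / (S * sigma * sqrt(T)) = 1.0000000000 * 0.3785377556 / (99.6800 * 0.4000 * 0.7071067812) = 0.013426


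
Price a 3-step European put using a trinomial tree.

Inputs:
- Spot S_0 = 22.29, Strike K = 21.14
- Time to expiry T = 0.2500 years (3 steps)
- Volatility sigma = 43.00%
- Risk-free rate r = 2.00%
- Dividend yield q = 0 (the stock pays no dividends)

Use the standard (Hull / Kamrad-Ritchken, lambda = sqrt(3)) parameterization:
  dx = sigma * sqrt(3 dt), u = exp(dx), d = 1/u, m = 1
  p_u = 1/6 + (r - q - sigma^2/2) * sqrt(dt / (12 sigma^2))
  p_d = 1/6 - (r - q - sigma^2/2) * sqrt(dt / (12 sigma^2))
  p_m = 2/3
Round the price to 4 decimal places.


Answer: Price = V(0,0) = 1.2921

Derivation:
dt = T/N = 0.083333; dx = sigma*sqrt(3*dt) = 0.215000
u = exp(dx) = 1.239862; d = 1/u = 0.806541
p_u = 0.152626, p_m = 0.666667, p_d = 0.180707
Discount per step: exp(-r*dt) = 0.998335
Stock lattice S(k, j) with j the centered position index:
  k=0: S(0,+0) = 22.2900
  k=1: S(1,-1) = 17.9778; S(1,+0) = 22.2900; S(1,+1) = 27.6365
  k=2: S(2,-2) = 14.4998; S(2,-1) = 17.9778; S(2,+0) = 22.2900; S(2,+1) = 27.6365; S(2,+2) = 34.2655
  k=3: S(3,-3) = 11.6947; S(3,-2) = 14.4998; S(3,-1) = 17.9778; S(3,+0) = 22.2900; S(3,+1) = 27.6365; S(3,+2) = 34.2655; S(3,+3) = 42.4845
Terminal payoffs V(N, j) = max(K - S_T, 0):
  V(3,-3) = 9.445272; V(3,-2) = 6.640152; V(3,-1) = 3.162191; V(3,+0) = 0.000000; V(3,+1) = 0.000000; V(3,+2) = 0.000000; V(3,+3) = 0.000000
Backward induction: V(k, j) = exp(-r*dt) * [p_u * V(k+1, j+1) + p_m * V(k+1, j) + p_d * V(k+1, j-1)]
  V(2,-2) = exp(-r*dt) * [p_u*3.162191 + p_m*6.640152 + p_d*9.445272] = 6.605213
  V(2,-1) = exp(-r*dt) * [p_u*0.000000 + p_m*3.162191 + p_d*6.640152] = 3.302543
  V(2,+0) = exp(-r*dt) * [p_u*0.000000 + p_m*0.000000 + p_d*3.162191] = 0.570480
  V(2,+1) = exp(-r*dt) * [p_u*0.000000 + p_m*0.000000 + p_d*0.000000] = 0.000000
  V(2,+2) = exp(-r*dt) * [p_u*0.000000 + p_m*0.000000 + p_d*0.000000] = 0.000000
  V(1,-1) = exp(-r*dt) * [p_u*0.570480 + p_m*3.302543 + p_d*6.605213] = 3.476577
  V(1,+0) = exp(-r*dt) * [p_u*0.000000 + p_m*0.570480 + p_d*3.302543] = 0.975486
  V(1,+1) = exp(-r*dt) * [p_u*0.000000 + p_m*0.000000 + p_d*0.570480] = 0.102918
  V(0,+0) = exp(-r*dt) * [p_u*0.102918 + p_m*0.975486 + p_d*3.476577] = 1.292120


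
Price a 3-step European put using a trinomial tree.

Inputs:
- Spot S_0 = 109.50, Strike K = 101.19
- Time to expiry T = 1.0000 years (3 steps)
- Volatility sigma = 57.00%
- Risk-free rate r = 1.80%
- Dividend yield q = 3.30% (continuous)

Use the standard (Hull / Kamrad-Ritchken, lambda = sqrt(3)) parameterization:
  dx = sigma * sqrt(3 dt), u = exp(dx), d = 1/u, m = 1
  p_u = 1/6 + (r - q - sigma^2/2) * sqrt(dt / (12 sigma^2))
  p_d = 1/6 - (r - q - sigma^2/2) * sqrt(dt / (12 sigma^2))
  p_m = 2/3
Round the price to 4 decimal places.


dt = T/N = 0.333333; dx = sigma*sqrt(3*dt) = 0.570000
u = exp(dx) = 1.768267; d = 1/u = 0.565525
p_u = 0.114781, p_m = 0.666667, p_d = 0.218553
Discount per step: exp(-r*dt) = 0.994018
Stock lattice S(k, j) with j the centered position index:
  k=0: S(0,+0) = 109.5000
  k=1: S(1,-1) = 61.9250; S(1,+0) = 109.5000; S(1,+1) = 193.6252
  k=2: S(2,-2) = 35.0202; S(2,-1) = 61.9250; S(2,+0) = 109.5000; S(2,+1) = 193.6252; S(2,+2) = 342.3811
  k=3: S(3,-3) = 19.8048; S(3,-2) = 35.0202; S(3,-1) = 61.9250; S(3,+0) = 109.5000; S(3,+1) = 193.6252; S(3,+2) = 342.3811; S(3,+3) = 605.4213
Terminal payoffs V(N, j) = max(K - S_T, 0):
  V(3,-3) = 81.385196; V(3,-2) = 66.169817; V(3,-1) = 39.264964; V(3,+0) = 0.000000; V(3,+1) = 0.000000; V(3,+2) = 0.000000; V(3,+3) = 0.000000
Backward induction: V(k, j) = exp(-r*dt) * [p_u * V(k+1, j+1) + p_m * V(k+1, j) + p_d * V(k+1, j-1)]
  V(2,-2) = exp(-r*dt) * [p_u*39.264964 + p_m*66.169817 + p_d*81.385196] = 66.009771
  V(2,-1) = exp(-r*dt) * [p_u*0.000000 + p_m*39.264964 + p_d*66.169817] = 40.395131
  V(2,+0) = exp(-r*dt) * [p_u*0.000000 + p_m*0.000000 + p_d*39.264964] = 8.530127
  V(2,+1) = exp(-r*dt) * [p_u*0.000000 + p_m*0.000000 + p_d*0.000000] = 0.000000
  V(2,+2) = exp(-r*dt) * [p_u*0.000000 + p_m*0.000000 + p_d*0.000000] = 0.000000
  V(1,-1) = exp(-r*dt) * [p_u*8.530127 + p_m*40.395131 + p_d*66.009771] = 42.082536
  V(1,+0) = exp(-r*dt) * [p_u*0.000000 + p_m*8.530127 + p_d*40.395131] = 14.428383
  V(1,+1) = exp(-r*dt) * [p_u*0.000000 + p_m*0.000000 + p_d*8.530127] = 1.853129
  V(0,+0) = exp(-r*dt) * [p_u*1.853129 + p_m*14.428383 + p_d*42.082536] = 18.915043

Answer: Price = V(0,0) = 18.9150


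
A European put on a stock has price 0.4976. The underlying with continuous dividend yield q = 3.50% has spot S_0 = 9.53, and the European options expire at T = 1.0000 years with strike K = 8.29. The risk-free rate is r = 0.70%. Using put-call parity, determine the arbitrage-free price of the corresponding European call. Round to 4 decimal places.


Put-call parity: C - P = S_0 * exp(-qT) - K * exp(-rT).
S_0 * exp(-qT) = 9.5300 * 0.96560542 = 9.20221962
K * exp(-rT) = 8.2900 * 0.99302444 = 8.23217263
C = P + S*exp(-qT) - K*exp(-rT)
C = 0.4976 + 9.20221962 - 8.23217263 = 1.4676

Answer: Call price = 1.4676


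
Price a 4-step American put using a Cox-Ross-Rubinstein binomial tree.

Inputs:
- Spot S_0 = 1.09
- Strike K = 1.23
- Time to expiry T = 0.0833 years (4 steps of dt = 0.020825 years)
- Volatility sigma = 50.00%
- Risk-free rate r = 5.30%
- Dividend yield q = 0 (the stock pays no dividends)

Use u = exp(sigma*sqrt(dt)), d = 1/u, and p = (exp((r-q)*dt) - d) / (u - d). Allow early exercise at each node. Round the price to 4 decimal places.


dt = T/N = 0.020825
u = exp(sigma*sqrt(dt)) = 1.074821; d = 1/u = 0.930387
p = (exp((r-q)*dt) - d) / (u - d) = 0.489615
Discount per step: exp(-r*dt) = 0.998897
Stock lattice S(k, i) with i counting down-moves:
  k=0: S(0,0) = 1.0900
  k=1: S(1,0) = 1.1716; S(1,1) = 1.0141
  k=2: S(2,0) = 1.2592; S(2,1) = 1.0900; S(2,2) = 0.9435
  k=3: S(3,0) = 1.3534; S(3,1) = 1.1716; S(3,2) = 1.0141; S(3,3) = 0.8778
  k=4: S(4,0) = 1.4547; S(4,1) = 1.2592; S(4,2) = 1.0900; S(4,3) = 0.9435; S(4,4) = 0.8167
Terminal payoffs V(N, i) = max(K - S_T, 0):
  V(4,0) = 0.000000; V(4,1) = 0.000000; V(4,2) = 0.140000; V(4,3) = 0.286474; V(4,4) = 0.413264
Backward induction: V(k, i) = exp(-r*dt) * [p * V(k+1, i) + (1-p) * V(k+1, i+1)]; then take max(V_cont, immediate exercise) for American.
  V(3,0) = exp(-r*dt) * [p*0.000000 + (1-p)*0.000000] = 0.000000; exercise = 0.000000; V(3,0) = max -> 0.000000
  V(3,1) = exp(-r*dt) * [p*0.000000 + (1-p)*0.140000] = 0.071375; exercise = 0.058445; V(3,1) = max -> 0.071375
  V(3,2) = exp(-r*dt) * [p*0.140000 + (1-p)*0.286474] = 0.214521; exercise = 0.215878; V(3,2) = max -> 0.215878
  V(3,3) = exp(-r*dt) * [p*0.286474 + (1-p)*0.413264] = 0.350798; exercise = 0.352155; V(3,3) = max -> 0.352155
  V(2,0) = exp(-r*dt) * [p*0.000000 + (1-p)*0.071375] = 0.036389; exercise = 0.000000; V(2,0) = max -> 0.036389
  V(2,1) = exp(-r*dt) * [p*0.071375 + (1-p)*0.215878] = 0.144967; exercise = 0.140000; V(2,1) = max -> 0.144967
  V(2,2) = exp(-r*dt) * [p*0.215878 + (1-p)*0.352155] = 0.285117; exercise = 0.286474; V(2,2) = max -> 0.286474
  V(1,0) = exp(-r*dt) * [p*0.036389 + (1-p)*0.144967] = 0.091704; exercise = 0.058445; V(1,0) = max -> 0.091704
  V(1,1) = exp(-r*dt) * [p*0.144967 + (1-p)*0.286474] = 0.216950; exercise = 0.215878; V(1,1) = max -> 0.216950
  V(0,0) = exp(-r*dt) * [p*0.091704 + (1-p)*0.216950] = 0.155456; exercise = 0.140000; V(0,0) = max -> 0.155456

Answer: Price = V(0,0) = 0.1555


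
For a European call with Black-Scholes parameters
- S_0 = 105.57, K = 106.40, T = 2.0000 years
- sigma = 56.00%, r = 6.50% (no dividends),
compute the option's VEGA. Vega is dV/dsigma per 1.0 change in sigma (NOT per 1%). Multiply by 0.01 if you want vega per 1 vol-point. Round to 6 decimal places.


d1 = 0.5502410298; d2 = -0.2417185651
phi(d1) = 0.3428983852; exp(-qT) = 1.0000000000; exp(-rT) = 0.8780954309
Vega = S * exp(-qT) * phi(d1) * sqrt(T) = 105.5700 * 1.0000000000 * 0.3428983852 * 1.4142135624 = 51.194223

Answer: Vega = 51.194223


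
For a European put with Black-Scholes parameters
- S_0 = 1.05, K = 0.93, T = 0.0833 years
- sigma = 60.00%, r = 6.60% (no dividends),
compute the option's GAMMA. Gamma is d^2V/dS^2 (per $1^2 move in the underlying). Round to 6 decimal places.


Answer: Gamma = 1.568699

Derivation:
d1 = 0.8191505436; d2 = 0.6459801073
phi(d1) = 0.2852348680; exp(-qT) = 1.0000000000; exp(-rT) = 0.9945172852
Gamma = exp(-qT) * phi(d1) / (S * sigma * sqrt(T)) = 1.0000000000 * 0.2852348680 / (1.0500 * 0.6000 * 0.2886173938) = 1.568699


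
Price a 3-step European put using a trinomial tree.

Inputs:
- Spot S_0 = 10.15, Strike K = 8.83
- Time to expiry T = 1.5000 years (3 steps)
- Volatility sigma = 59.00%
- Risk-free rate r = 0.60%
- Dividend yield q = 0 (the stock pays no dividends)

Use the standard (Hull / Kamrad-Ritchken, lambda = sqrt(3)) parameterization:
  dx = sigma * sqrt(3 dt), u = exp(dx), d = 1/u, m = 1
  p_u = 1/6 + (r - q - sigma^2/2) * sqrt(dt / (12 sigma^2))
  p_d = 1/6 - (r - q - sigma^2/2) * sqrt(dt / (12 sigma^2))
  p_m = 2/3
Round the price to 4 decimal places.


Answer: Price = V(0,0) = 1.9541

Derivation:
dt = T/N = 0.500000; dx = sigma*sqrt(3*dt) = 0.722599
u = exp(dx) = 2.059781; d = 1/u = 0.485489
p_u = 0.108526, p_m = 0.666667, p_d = 0.224807
Discount per step: exp(-r*dt) = 0.997004
Stock lattice S(k, j) with j the centered position index:
  k=0: S(0,+0) = 10.1500
  k=1: S(1,-1) = 4.9277; S(1,+0) = 10.1500; S(1,+1) = 20.9068
  k=2: S(2,-2) = 2.3923; S(2,-1) = 4.9277; S(2,+0) = 10.1500; S(2,+1) = 20.9068; S(2,+2) = 43.0634
  k=3: S(3,-3) = 1.1615; S(3,-2) = 2.3923; S(3,-1) = 4.9277; S(3,+0) = 10.1500; S(3,+1) = 20.9068; S(3,+2) = 43.0634; S(3,+3) = 88.7011
Terminal payoffs V(N, j) = max(K - S_T, 0):
  V(3,-3) = 7.668543; V(3,-2) = 6.437653; V(3,-1) = 3.902291; V(3,+0) = 0.000000; V(3,+1) = 0.000000; V(3,+2) = 0.000000; V(3,+3) = 0.000000
Backward induction: V(k, j) = exp(-r*dt) * [p_u * V(k+1, j+1) + p_m * V(k+1, j) + p_d * V(k+1, j-1)]
  V(2,-2) = exp(-r*dt) * [p_u*3.902291 + p_m*6.437653 + p_d*7.668543] = 6.419925
  V(2,-1) = exp(-r*dt) * [p_u*0.000000 + p_m*3.902291 + p_d*6.437653] = 4.036632
  V(2,+0) = exp(-r*dt) * [p_u*0.000000 + p_m*0.000000 + p_d*3.902291] = 0.874636
  V(2,+1) = exp(-r*dt) * [p_u*0.000000 + p_m*0.000000 + p_d*0.000000] = 0.000000
  V(2,+2) = exp(-r*dt) * [p_u*0.000000 + p_m*0.000000 + p_d*0.000000] = 0.000000
  V(1,-1) = exp(-r*dt) * [p_u*0.874636 + p_m*4.036632 + p_d*6.419925] = 4.216587
  V(1,+0) = exp(-r*dt) * [p_u*0.000000 + p_m*0.874636 + p_d*4.036632] = 1.486091
  V(1,+1) = exp(-r*dt) * [p_u*0.000000 + p_m*0.000000 + p_d*0.874636] = 0.196036
  V(0,+0) = exp(-r*dt) * [p_u*0.196036 + p_m*1.486091 + p_d*4.216587] = 1.954051


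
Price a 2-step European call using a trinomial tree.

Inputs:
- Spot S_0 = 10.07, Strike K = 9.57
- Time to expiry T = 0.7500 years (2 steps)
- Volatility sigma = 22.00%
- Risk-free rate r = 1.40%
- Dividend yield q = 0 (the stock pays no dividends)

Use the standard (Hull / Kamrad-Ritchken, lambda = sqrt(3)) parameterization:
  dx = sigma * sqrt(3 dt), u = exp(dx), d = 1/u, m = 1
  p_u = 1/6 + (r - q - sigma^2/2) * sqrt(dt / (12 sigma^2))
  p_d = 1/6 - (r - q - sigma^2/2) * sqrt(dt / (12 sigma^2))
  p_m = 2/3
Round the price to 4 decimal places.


Answer: Price = V(0,0) = 1.0665

Derivation:
dt = T/N = 0.375000; dx = sigma*sqrt(3*dt) = 0.233345
u = exp(dx) = 1.262817; d = 1/u = 0.791880
p_u = 0.158471, p_m = 0.666667, p_d = 0.174863
Discount per step: exp(-r*dt) = 0.994764
Stock lattice S(k, j) with j the centered position index:
  k=0: S(0,+0) = 10.0700
  k=1: S(1,-1) = 7.9742; S(1,+0) = 10.0700; S(1,+1) = 12.7166
  k=2: S(2,-2) = 6.3146; S(2,-1) = 7.9742; S(2,+0) = 10.0700; S(2,+1) = 12.7166; S(2,+2) = 16.0587
Terminal payoffs V(N, j) = max(S_T - K, 0):
  V(2,-2) = 0.000000; V(2,-1) = 0.000000; V(2,+0) = 0.500000; V(2,+1) = 3.146571; V(2,+2) = 6.488707
Backward induction: V(k, j) = exp(-r*dt) * [p_u * V(k+1, j+1) + p_m * V(k+1, j) + p_d * V(k+1, j-1)]
  V(1,-1) = exp(-r*dt) * [p_u*0.500000 + p_m*0.000000 + p_d*0.000000] = 0.078820
  V(1,+0) = exp(-r*dt) * [p_u*3.146571 + p_m*0.500000 + p_d*0.000000] = 0.827616
  V(1,+1) = exp(-r*dt) * [p_u*6.488707 + p_m*3.146571 + p_d*0.500000] = 3.196589
  V(0,+0) = exp(-r*dt) * [p_u*3.196589 + p_m*0.827616 + p_d*0.078820] = 1.066479


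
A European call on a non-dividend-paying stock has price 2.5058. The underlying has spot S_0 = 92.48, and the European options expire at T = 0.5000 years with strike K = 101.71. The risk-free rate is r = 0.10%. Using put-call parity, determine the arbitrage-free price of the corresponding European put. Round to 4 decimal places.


Put-call parity: C - P = S_0 * exp(-qT) - K * exp(-rT).
S_0 * exp(-qT) = 92.4800 * 1.00000000 = 92.48000000
K * exp(-rT) = 101.7100 * 0.99950012 = 101.65915771
P = C - S*exp(-qT) + K*exp(-rT)
P = 2.5058 - 92.48000000 + 101.65915771 = 11.6850

Answer: Put price = 11.6850


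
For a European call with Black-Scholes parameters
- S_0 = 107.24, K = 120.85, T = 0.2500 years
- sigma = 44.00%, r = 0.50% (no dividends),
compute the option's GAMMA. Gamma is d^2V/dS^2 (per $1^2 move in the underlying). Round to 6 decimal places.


d1 = -0.4274126990; d2 = -0.6474126990
phi(d1) = 0.3641172525; exp(-qT) = 1.0000000000; exp(-rT) = 0.9987507809
Gamma = exp(-qT) * phi(d1) / (S * sigma * sqrt(T)) = 1.0000000000 * 0.3641172525 / (107.2400 * 0.4400 * 0.5000000000) = 0.015433

Answer: Gamma = 0.015433


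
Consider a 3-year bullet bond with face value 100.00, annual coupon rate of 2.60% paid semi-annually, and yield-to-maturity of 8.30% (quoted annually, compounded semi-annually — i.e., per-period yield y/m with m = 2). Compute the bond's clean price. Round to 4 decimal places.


Coupon per period c = face * coupon_rate / m = 1.300000
Periods per year m = 2; per-period yield y/m = 0.041500
Number of cashflows N = 6
Cashflows (t years, CF_t, discount factor 1/(1+y/m)^(m*t), PV):
  t = 0.5000: CF_t = 1.300000, DF = 0.960154, PV = 1.248200
  t = 1.0000: CF_t = 1.300000, DF = 0.921895, PV = 1.198463
  t = 1.5000: CF_t = 1.300000, DF = 0.885161, PV = 1.150709
  t = 2.0000: CF_t = 1.300000, DF = 0.849890, PV = 1.104857
  t = 2.5000: CF_t = 1.300000, DF = 0.816025, PV = 1.060833
  t = 3.0000: CF_t = 101.300000, DF = 0.783510, PV = 79.369528
Price P = sum_t PV_t = 85.132591

Answer: Price = 85.1326


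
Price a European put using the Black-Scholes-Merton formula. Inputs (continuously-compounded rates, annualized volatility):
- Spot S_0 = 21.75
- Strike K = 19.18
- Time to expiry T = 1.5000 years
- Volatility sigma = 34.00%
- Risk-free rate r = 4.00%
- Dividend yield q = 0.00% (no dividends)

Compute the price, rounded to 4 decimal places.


d1 = (ln(S/K) + (r - q + 0.5*sigma^2) * T) / (sigma * sqrt(T)) = 0.65426757
d2 = d1 - sigma * sqrt(T) = 0.23785431
exp(-rT) = 0.94176453; exp(-qT) = 1.00000000
P = K * exp(-rT) * N(-d2) - S_0 * exp(-qT) * N(-d1)
N(-d1) = 0.25646972; N(-d2) = 0.40599705
P = 19.1800 * 0.94176453 * 0.40599705 - 21.7500 * 1.00000000 * 0.25646972 = 1.7553

Answer: Price = 1.7553


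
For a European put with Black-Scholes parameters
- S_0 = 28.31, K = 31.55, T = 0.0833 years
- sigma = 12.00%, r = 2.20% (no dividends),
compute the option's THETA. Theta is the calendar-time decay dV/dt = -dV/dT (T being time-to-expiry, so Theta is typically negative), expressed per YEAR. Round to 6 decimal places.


d1 = -3.0584357279; d2 = -3.0930698151
phi(d1) = 0.0037128590; exp(-qT) = 1.0000000000; exp(-rT) = 0.9981690782
Theta = -S*exp(-qT)*phi(d1)*sigma/(2*sqrt(T)) + r*K*exp(-rT)*N(-d2) - q*S*exp(-qT)*N(-d1)
N(-d1) = 0.9988875210; N(-d2) = 0.9990095124; sqrt(T) = 0.2886173938
Term 1 = -28.3100 * 1.0000000000 * 0.0037128590 * 0.1200 / (2 * 0.2886173938) = -0.0218512897
Term 2 = 0.0220 * 31.5500 * 0.9981690782 * 0.9990095124 = 0.6921429185
Term 3 = 0 (no dividend yield, q = 0)
Theta = -0.0218512897 + (0.6921429185) + (0.0000000000) = 0.670292

Answer: Theta = 0.670292


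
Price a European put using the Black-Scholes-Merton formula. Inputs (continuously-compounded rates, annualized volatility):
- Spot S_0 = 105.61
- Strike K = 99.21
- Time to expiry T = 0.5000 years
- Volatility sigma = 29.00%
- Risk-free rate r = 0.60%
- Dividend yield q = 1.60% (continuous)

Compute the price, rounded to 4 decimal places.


d1 = (ln(S/K) + (r - q + 0.5*sigma^2) * T) / (sigma * sqrt(T)) = 0.38300438
d2 = d1 - sigma * sqrt(T) = 0.17794341
exp(-rT) = 0.99700450; exp(-qT) = 0.99203191
P = K * exp(-rT) * N(-d2) - S_0 * exp(-qT) * N(-d1)
N(-d1) = 0.35085826; N(-d2) = 0.42938371
P = 99.2100 * 0.99700450 * 0.42938371 - 105.6100 * 0.99203191 * 0.35085826 = 5.7127

Answer: Price = 5.7127


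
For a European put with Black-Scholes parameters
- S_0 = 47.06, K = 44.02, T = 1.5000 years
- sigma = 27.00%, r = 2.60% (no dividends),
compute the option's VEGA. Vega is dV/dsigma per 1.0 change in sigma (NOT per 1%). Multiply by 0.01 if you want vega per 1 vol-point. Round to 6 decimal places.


Answer: Vega = 20.440054

Derivation:
d1 = 0.4852236786; d2 = 0.1545425633
phi(d1) = 0.3546373566; exp(-qT) = 1.0000000000; exp(-rT) = 0.9617507091
Vega = S * exp(-qT) * phi(d1) * sqrt(T) = 47.0600 * 1.0000000000 * 0.3546373566 * 1.2247448714 = 20.440054


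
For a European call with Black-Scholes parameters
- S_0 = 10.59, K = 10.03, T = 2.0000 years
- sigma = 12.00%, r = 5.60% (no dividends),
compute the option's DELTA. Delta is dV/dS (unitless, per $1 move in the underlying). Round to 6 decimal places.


Answer: Delta = 0.856553

Derivation:
d1 = 1.0649591314; d2 = 0.8952535039
phi(d1) = 0.2262742525; exp(-qT) = 1.0000000000; exp(-rT) = 0.8940442575
N(d1) = 0.8565527878
Delta = exp(-qT) * N(d1) = 1.0000000000 * 0.8565527878 = 0.856553


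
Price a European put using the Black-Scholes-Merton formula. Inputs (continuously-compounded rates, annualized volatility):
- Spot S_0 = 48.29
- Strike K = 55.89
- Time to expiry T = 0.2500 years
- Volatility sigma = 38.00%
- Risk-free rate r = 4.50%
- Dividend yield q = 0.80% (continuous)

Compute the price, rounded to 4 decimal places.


Answer: Price = 8.4206

Derivation:
d1 = (ln(S/K) + (r - q + 0.5*sigma^2) * T) / (sigma * sqrt(T)) = -0.62558407
d2 = d1 - sigma * sqrt(T) = -0.81558407
exp(-rT) = 0.98881304; exp(-qT) = 0.99800200
P = K * exp(-rT) * N(-d2) - S_0 * exp(-qT) * N(-d1)
N(-d1) = 0.73420611; N(-d2) = 0.79263097
P = 55.8900 * 0.98881304 * 0.79263097 - 48.2900 * 0.99800200 * 0.73420611 = 8.4206
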